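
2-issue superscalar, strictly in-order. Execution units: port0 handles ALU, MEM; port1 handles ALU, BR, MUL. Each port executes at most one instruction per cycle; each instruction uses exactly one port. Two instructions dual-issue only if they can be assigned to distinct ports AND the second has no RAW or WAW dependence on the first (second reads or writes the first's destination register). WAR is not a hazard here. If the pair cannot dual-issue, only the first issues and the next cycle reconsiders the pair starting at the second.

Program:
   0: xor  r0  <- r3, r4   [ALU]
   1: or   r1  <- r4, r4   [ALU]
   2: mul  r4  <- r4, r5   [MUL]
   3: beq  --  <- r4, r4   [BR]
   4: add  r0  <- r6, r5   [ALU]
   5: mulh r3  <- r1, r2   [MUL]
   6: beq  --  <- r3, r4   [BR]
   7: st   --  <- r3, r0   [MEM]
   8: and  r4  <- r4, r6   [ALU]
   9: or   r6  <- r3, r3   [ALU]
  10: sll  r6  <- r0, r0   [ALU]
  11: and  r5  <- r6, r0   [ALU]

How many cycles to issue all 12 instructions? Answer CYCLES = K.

  cy0 -> i0,i1 (xor;or) dual
  cy1 -> i2 (mul) no-port MUL/BR
  cy2 -> i3,i4 (beq;add) dual
  cy3 -> i5 (mulh) no-port MUL/BR
  cy4 -> i6,i7 (beq;st) dual
  cy5 -> i8,i9 (and;or) dual
  cy6 -> i10 (sll) RAW r6
  cy7 -> i11 (and) tail

CYCLES = 8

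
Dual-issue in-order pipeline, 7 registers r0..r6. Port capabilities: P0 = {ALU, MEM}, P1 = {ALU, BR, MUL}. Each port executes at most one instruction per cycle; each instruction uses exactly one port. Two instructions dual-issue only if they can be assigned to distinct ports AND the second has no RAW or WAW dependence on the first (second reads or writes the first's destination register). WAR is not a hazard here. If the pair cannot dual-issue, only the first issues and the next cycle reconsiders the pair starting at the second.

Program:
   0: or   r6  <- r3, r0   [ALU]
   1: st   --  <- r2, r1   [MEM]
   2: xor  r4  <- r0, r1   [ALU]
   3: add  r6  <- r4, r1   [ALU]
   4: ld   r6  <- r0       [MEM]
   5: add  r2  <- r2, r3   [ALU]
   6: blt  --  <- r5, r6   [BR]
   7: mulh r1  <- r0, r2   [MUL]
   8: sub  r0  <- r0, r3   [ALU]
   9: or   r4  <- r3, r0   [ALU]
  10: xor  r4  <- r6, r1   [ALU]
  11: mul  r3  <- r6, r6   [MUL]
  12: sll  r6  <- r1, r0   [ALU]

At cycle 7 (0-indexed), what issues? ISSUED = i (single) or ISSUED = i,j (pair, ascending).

ISSUED = 10,11

0. or st @i0&i1  | 2-wide
1. xor @i2  | RAW r4
2. add @i3  | WAW r6
3. ld add @i4&i5  | 2-wide
4. blt @i6  | no-port BR/MUL
5. mulh sub @i7&i8  | 2-wide
6. or @i9  | WAW r4
7. xor mul @i10&i11  | 2-wide
8. sll @i12  | tail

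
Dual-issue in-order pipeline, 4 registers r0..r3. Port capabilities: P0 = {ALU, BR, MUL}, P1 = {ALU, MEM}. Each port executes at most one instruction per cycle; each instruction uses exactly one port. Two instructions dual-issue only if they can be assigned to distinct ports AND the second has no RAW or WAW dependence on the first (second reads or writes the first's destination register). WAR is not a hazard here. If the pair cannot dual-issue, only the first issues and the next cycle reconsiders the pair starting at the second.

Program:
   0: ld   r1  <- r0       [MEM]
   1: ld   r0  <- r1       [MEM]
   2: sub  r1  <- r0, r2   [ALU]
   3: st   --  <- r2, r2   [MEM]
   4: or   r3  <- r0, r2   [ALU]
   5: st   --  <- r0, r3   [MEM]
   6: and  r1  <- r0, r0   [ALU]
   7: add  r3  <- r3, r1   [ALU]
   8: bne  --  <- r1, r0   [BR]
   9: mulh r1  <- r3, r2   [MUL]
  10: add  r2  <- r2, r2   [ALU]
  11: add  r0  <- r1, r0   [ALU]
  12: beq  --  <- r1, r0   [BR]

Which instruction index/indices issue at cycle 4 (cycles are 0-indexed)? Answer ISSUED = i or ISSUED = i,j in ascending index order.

#0 head=0: ld i0 no-port MEM/MEM
#1 head=1: ld i1 RAW r0
#2 head=2: sub;st i2/i3 2-wide
#3 head=4: or i4 RAW r3
#4 head=5: st;and i5/i6 2-wide
#5 head=7: add;bne i7/i8 2-wide
#6 head=9: mulh;add i9/i10 2-wide
#7 head=11: add i11 RAW r0
#8 head=12: beq i12 tail

ISSUED = 5,6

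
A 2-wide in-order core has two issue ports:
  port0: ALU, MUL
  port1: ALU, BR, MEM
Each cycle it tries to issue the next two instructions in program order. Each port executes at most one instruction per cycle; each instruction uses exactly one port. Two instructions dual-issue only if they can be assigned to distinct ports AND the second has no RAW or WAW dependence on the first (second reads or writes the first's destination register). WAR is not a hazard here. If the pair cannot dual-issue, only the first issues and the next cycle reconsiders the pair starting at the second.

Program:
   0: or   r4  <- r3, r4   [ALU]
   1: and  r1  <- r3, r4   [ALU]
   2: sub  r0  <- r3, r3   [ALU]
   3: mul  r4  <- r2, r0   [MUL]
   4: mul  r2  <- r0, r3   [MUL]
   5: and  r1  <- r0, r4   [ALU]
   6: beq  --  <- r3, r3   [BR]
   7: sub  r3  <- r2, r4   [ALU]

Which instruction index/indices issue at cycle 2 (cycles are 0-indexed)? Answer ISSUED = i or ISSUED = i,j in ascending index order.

#0 head=0: or.ALU i0 RAW r4
#1 head=1: and.ALU+sub.ALU i1&i2 2-wide
#2 head=3: mul.MUL i3 no-port MUL/MUL
#3 head=4: mul.MUL+and.ALU i4&i5 2-wide
#4 head=6: beq.BR+sub.ALU i6&i7 2-wide

ISSUED = 3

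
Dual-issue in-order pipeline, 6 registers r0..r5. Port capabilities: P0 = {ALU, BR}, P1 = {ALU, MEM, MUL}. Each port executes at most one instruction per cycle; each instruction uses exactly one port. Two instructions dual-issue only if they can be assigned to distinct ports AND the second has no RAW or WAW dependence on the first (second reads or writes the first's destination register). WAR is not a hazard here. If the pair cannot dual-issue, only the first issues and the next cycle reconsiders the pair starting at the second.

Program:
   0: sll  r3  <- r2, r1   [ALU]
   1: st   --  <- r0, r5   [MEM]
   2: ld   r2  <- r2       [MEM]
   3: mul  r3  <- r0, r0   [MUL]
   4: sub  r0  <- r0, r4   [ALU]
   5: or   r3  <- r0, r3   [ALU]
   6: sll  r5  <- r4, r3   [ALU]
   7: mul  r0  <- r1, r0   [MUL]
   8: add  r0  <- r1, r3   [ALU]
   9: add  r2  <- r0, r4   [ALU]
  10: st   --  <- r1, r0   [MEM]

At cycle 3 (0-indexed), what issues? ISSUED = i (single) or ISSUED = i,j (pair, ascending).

ISSUED = 5

0. sll st @i0&i1  | dual
1. ld @i2  | no-port MEM/MUL
2. mul sub @i3&i4  | dual
3. or @i5  | RAW r3
4. sll mul @i6&i7  | dual
5. add @i8  | RAW r0
6. add st @i9&i10  | dual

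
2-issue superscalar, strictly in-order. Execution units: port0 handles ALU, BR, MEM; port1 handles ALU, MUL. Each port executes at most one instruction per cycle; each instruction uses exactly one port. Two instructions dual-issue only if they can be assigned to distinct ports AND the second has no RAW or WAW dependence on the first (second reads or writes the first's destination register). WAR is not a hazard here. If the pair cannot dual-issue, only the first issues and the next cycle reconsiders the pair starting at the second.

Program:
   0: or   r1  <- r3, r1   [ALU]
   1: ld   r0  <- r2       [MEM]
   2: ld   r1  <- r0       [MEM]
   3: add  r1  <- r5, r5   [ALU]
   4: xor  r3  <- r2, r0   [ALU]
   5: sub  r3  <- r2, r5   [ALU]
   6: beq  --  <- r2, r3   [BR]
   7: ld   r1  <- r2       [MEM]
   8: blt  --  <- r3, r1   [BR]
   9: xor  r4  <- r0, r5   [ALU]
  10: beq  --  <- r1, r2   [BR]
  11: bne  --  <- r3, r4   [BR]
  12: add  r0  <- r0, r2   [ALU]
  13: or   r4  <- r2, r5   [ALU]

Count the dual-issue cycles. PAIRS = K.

PAIRS = 4

c0: i0,i1 or ld  dual
c1: i2 ld  WAW r1
c2: i3,i4 add xor  dual
c3: i5 sub  RAW r3
c4: i6 beq  no-port BR/MEM
c5: i7 ld  no-port MEM/BR
c6: i8,i9 blt xor  dual
c7: i10 beq  no-port BR/BR
c8: i11,i12 bne add  dual
c9: i13 or  tail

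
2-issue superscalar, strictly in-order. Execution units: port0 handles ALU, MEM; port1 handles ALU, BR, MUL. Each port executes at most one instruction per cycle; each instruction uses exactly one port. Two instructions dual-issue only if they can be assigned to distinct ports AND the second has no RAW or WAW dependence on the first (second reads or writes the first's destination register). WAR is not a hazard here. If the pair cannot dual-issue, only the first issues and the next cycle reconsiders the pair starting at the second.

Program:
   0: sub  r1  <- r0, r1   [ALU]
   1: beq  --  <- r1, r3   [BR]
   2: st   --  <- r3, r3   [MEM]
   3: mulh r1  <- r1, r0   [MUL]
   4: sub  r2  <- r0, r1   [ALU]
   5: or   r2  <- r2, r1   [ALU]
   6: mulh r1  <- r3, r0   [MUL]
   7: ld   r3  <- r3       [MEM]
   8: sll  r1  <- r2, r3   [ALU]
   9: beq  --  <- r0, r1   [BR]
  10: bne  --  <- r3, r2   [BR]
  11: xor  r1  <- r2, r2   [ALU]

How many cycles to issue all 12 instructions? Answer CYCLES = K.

CYCLES = 9

0. sub.ALU @i0  | RAW r1
1. beq.BR;st.MEM @i1+i2  | pair
2. mulh.MUL @i3  | RAW r1
3. sub.ALU @i4  | RAW+WAW r2
4. or.ALU;mulh.MUL @i5+i6  | pair
5. ld.MEM @i7  | RAW r3
6. sll.ALU @i8  | RAW r1
7. beq.BR @i9  | no-port BR/BR
8. bne.BR;xor.ALU @i10+i11  | pair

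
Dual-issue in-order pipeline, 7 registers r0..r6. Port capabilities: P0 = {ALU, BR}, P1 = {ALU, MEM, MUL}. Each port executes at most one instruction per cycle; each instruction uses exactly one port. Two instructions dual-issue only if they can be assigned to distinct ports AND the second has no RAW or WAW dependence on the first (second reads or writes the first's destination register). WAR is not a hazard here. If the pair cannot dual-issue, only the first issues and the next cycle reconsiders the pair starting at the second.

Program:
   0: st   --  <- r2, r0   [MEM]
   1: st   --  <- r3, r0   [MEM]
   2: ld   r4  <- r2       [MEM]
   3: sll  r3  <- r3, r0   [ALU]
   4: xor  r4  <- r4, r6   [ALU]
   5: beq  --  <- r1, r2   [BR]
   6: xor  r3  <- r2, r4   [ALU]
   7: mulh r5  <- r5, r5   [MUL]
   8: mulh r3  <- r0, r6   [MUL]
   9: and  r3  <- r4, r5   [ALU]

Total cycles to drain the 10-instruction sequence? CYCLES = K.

CYCLES = 7

t=0 i0:st ; no-port MEM/MEM
t=1 i1:st ; no-port MEM/MEM
t=2 i2+i3:ld sll ; 2-wide
t=3 i4+i5:xor beq ; 2-wide
t=4 i6+i7:xor mulh ; 2-wide
t=5 i8:mulh ; WAW r3
t=6 i9:and ; tail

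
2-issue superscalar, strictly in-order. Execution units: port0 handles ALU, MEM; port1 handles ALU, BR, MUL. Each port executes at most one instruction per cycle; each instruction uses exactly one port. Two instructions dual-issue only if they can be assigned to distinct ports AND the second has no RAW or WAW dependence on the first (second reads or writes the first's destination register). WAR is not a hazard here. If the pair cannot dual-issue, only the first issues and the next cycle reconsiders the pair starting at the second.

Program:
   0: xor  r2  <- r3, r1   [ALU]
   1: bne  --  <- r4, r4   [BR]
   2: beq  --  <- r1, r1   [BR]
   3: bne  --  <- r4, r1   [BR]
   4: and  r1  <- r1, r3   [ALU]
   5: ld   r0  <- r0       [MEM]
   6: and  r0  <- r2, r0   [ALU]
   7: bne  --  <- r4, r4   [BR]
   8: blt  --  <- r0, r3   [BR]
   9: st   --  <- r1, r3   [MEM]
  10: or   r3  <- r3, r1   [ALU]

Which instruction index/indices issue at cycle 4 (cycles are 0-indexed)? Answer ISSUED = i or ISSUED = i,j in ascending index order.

ISSUED = 6,7

0. xor.ALU+bne.BR @i0/i1  | dual
1. beq.BR @i2  | no-port BR/BR
2. bne.BR+and.ALU @i3/i4  | dual
3. ld.MEM @i5  | RAW+WAW r0
4. and.ALU+bne.BR @i6/i7  | dual
5. blt.BR+st.MEM @i8/i9  | dual
6. or.ALU @i10  | tail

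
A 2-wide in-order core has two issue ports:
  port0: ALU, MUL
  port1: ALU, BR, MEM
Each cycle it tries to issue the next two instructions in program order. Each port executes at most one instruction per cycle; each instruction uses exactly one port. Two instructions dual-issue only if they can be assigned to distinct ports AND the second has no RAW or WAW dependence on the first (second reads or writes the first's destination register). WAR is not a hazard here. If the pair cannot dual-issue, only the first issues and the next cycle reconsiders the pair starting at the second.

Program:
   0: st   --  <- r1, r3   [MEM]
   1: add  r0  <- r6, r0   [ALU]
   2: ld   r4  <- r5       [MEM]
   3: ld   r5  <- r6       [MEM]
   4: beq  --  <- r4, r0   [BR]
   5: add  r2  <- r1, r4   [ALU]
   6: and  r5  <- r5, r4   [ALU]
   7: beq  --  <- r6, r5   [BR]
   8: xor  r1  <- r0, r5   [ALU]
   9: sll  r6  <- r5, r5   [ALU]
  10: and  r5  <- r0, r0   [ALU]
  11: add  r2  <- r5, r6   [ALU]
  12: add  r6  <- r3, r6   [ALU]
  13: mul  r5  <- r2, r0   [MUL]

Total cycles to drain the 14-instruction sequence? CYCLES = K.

t=0 i0/i1:st.MEM/add.ALU ; 2-wide
t=1 i2:ld.MEM ; no-port MEM/MEM
t=2 i3:ld.MEM ; no-port MEM/BR
t=3 i4/i5:beq.BR/add.ALU ; 2-wide
t=4 i6:and.ALU ; RAW r5
t=5 i7/i8:beq.BR/xor.ALU ; 2-wide
t=6 i9/i10:sll.ALU/and.ALU ; 2-wide
t=7 i11/i12:add.ALU/add.ALU ; 2-wide
t=8 i13:mul.MUL ; tail

CYCLES = 9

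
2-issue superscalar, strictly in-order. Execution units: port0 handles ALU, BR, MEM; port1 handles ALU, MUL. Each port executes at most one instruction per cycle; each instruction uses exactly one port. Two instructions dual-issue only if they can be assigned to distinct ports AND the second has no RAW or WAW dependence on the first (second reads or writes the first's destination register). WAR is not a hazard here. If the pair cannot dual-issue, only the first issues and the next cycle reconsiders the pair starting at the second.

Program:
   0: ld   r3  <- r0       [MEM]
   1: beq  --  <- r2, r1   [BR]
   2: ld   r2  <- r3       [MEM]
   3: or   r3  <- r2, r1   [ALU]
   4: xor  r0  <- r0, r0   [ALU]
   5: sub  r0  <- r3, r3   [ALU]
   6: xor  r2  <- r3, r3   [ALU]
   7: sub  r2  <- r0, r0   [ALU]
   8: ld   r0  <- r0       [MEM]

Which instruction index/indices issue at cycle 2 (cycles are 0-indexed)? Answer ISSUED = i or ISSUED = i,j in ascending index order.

c0: i0 ld.MEM  no-port MEM/BR
c1: i1 beq.BR  no-port BR/MEM
c2: i2 ld.MEM  RAW r2
c3: i3&i4 or.ALU+xor.ALU  pair
c4: i5&i6 sub.ALU+xor.ALU  pair
c5: i7&i8 sub.ALU+ld.MEM  pair

ISSUED = 2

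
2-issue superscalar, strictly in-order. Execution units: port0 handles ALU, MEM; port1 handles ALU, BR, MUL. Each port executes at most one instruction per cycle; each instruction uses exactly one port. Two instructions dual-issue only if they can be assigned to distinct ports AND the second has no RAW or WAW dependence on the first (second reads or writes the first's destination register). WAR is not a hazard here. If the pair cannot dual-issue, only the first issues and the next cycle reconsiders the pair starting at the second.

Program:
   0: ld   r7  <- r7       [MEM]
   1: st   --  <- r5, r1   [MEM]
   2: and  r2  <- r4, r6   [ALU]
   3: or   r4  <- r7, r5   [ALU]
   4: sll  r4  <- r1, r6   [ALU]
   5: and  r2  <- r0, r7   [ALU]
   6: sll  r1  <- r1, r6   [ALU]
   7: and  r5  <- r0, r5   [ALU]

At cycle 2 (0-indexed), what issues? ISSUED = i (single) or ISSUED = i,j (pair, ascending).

ISSUED = 3

[0] i0  ld  -- no-port MEM/MEM
[1] i1,i2  st+and  -- dual
[2] i3  or  -- WAW r4
[3] i4,i5  sll+and  -- dual
[4] i6,i7  sll+and  -- dual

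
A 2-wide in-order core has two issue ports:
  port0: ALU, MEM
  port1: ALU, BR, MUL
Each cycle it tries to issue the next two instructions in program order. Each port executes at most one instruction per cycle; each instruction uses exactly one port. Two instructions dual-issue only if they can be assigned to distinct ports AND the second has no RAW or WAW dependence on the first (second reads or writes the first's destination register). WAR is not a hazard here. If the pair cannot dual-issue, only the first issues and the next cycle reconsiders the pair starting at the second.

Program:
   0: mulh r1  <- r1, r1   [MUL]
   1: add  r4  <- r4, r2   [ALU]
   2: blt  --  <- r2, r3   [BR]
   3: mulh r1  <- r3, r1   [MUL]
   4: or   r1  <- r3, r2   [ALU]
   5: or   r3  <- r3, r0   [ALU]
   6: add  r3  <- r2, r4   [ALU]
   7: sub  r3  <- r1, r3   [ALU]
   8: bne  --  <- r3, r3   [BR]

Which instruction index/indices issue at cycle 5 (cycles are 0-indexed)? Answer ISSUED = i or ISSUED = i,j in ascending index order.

t=0 i0&i1:mulh.MUL+add.ALU ; pair
t=1 i2:blt.BR ; no-port BR/MUL
t=2 i3:mulh.MUL ; WAW r1
t=3 i4&i5:or.ALU+or.ALU ; pair
t=4 i6:add.ALU ; RAW+WAW r3
t=5 i7:sub.ALU ; RAW r3
t=6 i8:bne.BR ; tail

ISSUED = 7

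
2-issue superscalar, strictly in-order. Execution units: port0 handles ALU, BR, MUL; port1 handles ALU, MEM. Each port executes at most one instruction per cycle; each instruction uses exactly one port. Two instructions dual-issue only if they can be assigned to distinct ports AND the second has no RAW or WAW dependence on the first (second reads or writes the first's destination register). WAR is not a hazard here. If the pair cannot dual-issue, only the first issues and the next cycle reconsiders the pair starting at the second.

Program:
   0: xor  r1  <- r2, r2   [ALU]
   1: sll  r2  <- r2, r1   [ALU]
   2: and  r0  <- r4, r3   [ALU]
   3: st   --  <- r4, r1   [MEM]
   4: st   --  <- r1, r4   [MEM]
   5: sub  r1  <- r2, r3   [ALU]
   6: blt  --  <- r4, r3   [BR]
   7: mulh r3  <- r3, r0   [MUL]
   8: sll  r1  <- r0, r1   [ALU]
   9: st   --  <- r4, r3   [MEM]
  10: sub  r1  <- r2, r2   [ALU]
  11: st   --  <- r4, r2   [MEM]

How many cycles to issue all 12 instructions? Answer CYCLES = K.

0. xor.ALU @i0  | RAW r1
1. sll.ALU/and.ALU @i1,i2  | dual
2. st.MEM @i3  | no-port MEM/MEM
3. st.MEM/sub.ALU @i4,i5  | dual
4. blt.BR @i6  | no-port BR/MUL
5. mulh.MUL/sll.ALU @i7,i8  | dual
6. st.MEM/sub.ALU @i9,i10  | dual
7. st.MEM @i11  | tail

CYCLES = 8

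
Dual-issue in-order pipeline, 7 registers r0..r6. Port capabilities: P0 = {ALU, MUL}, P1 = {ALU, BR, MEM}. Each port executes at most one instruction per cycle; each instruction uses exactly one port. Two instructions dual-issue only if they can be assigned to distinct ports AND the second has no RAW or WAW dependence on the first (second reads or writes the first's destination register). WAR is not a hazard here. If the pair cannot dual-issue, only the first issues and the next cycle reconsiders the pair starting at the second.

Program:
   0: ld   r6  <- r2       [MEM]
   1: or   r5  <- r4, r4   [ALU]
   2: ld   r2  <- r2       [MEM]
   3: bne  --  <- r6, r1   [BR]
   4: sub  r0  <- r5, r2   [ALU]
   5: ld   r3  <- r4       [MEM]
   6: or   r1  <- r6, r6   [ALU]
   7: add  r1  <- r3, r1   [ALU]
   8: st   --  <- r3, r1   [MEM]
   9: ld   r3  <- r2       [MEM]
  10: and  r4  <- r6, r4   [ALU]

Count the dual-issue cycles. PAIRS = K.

  cy0 -> i0,i1 (ld;or) 2-wide
  cy1 -> i2 (ld) no-port MEM/BR
  cy2 -> i3,i4 (bne;sub) 2-wide
  cy3 -> i5,i6 (ld;or) 2-wide
  cy4 -> i7 (add) RAW r1
  cy5 -> i8 (st) no-port MEM/MEM
  cy6 -> i9,i10 (ld;and) 2-wide

PAIRS = 4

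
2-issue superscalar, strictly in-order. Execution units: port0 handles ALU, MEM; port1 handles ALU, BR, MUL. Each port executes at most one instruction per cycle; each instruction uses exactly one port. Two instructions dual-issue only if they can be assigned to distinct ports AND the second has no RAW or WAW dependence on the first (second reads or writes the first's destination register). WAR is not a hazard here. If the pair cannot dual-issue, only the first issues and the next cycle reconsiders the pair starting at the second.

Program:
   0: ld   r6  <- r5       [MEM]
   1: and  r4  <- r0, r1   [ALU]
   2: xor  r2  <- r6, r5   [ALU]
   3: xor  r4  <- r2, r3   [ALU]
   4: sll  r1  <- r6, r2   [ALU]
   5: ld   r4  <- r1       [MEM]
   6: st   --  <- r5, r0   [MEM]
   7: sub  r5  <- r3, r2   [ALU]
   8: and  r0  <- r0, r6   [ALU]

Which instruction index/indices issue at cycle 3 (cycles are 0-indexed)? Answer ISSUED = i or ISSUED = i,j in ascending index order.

ISSUED = 5

c0: i0+i1 ld.MEM+and.ALU  2-wide
c1: i2 xor.ALU  RAW r2
c2: i3+i4 xor.ALU+sll.ALU  2-wide
c3: i5 ld.MEM  no-port MEM/MEM
c4: i6+i7 st.MEM+sub.ALU  2-wide
c5: i8 and.ALU  tail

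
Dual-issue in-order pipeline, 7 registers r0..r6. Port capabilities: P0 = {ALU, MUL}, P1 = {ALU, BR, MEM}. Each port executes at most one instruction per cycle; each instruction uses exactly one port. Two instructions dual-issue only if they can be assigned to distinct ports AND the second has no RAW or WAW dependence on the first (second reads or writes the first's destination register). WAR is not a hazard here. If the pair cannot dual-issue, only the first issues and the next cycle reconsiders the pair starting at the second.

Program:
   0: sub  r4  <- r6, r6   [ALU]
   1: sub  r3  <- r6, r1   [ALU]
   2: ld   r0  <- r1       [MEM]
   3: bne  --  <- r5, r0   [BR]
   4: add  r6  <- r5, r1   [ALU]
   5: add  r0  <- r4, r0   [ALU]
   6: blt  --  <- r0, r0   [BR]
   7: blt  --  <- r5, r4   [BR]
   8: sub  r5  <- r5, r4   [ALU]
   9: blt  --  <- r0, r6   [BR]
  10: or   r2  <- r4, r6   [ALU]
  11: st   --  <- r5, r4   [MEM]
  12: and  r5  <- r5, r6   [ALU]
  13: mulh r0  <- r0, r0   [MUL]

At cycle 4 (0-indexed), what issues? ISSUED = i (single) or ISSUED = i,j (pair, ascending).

ISSUED = 6

0. sub+sub @i0,i1  | 2-wide
1. ld @i2  | no-port MEM/BR
2. bne+add @i3,i4  | 2-wide
3. add @i5  | RAW r0
4. blt @i6  | no-port BR/BR
5. blt+sub @i7,i8  | 2-wide
6. blt+or @i9,i10  | 2-wide
7. st+and @i11,i12  | 2-wide
8. mulh @i13  | tail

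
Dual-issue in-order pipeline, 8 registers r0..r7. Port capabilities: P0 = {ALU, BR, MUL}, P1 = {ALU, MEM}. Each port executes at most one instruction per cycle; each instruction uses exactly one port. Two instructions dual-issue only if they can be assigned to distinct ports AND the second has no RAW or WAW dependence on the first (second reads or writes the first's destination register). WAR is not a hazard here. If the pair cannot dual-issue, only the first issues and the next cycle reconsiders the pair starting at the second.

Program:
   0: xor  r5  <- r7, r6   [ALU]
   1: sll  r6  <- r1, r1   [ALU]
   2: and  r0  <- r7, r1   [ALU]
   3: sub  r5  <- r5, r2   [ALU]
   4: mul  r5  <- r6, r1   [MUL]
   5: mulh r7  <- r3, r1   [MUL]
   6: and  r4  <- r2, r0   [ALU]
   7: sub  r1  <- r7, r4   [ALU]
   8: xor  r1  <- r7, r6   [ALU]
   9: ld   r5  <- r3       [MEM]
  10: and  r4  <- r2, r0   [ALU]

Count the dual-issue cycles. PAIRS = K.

t=0 i0+i1:xor.ALU+sll.ALU ; dual
t=1 i2+i3:and.ALU+sub.ALU ; dual
t=2 i4:mul.MUL ; no-port MUL/MUL
t=3 i5+i6:mulh.MUL+and.ALU ; dual
t=4 i7:sub.ALU ; WAW r1
t=5 i8+i9:xor.ALU+ld.MEM ; dual
t=6 i10:and.ALU ; tail

PAIRS = 4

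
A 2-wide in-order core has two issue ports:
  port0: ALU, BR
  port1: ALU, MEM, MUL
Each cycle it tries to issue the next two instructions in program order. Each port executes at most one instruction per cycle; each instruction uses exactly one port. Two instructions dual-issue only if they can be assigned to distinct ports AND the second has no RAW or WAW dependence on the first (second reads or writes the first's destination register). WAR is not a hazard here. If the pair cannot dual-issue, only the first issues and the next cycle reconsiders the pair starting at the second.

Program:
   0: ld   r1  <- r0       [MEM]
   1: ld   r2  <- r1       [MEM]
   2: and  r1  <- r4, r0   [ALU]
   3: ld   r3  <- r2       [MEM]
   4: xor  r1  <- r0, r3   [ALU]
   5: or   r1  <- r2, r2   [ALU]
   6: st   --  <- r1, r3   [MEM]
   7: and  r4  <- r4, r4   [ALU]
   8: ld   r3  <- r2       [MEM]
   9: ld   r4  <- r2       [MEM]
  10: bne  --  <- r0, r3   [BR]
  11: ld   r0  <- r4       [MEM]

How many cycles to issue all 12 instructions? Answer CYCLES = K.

[0] i0  ld  -- no-port MEM/MEM
[1] i1/i2  ld/and  -- 2-wide
[2] i3  ld  -- RAW r3
[3] i4  xor  -- WAW r1
[4] i5  or  -- RAW r1
[5] i6/i7  st/and  -- 2-wide
[6] i8  ld  -- no-port MEM/MEM
[7] i9/i10  ld/bne  -- 2-wide
[8] i11  ld  -- tail

CYCLES = 9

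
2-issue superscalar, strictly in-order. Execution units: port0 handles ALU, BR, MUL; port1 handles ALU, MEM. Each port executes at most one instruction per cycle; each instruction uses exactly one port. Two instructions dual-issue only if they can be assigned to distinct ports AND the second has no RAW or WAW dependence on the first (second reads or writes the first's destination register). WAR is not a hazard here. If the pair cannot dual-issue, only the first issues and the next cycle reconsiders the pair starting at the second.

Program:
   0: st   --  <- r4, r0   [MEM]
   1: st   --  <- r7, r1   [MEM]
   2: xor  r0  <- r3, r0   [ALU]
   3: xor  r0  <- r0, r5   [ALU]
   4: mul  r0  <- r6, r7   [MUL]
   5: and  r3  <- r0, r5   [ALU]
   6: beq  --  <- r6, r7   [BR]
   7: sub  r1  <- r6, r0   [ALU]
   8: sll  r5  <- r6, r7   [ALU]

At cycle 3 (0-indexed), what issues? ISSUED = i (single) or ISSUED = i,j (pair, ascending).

#0 head=0: st.MEM i0 no-port MEM/MEM
#1 head=1: st.MEM/xor.ALU i1,i2 pair
#2 head=3: xor.ALU i3 WAW r0
#3 head=4: mul.MUL i4 RAW r0
#4 head=5: and.ALU/beq.BR i5,i6 pair
#5 head=7: sub.ALU/sll.ALU i7,i8 pair

ISSUED = 4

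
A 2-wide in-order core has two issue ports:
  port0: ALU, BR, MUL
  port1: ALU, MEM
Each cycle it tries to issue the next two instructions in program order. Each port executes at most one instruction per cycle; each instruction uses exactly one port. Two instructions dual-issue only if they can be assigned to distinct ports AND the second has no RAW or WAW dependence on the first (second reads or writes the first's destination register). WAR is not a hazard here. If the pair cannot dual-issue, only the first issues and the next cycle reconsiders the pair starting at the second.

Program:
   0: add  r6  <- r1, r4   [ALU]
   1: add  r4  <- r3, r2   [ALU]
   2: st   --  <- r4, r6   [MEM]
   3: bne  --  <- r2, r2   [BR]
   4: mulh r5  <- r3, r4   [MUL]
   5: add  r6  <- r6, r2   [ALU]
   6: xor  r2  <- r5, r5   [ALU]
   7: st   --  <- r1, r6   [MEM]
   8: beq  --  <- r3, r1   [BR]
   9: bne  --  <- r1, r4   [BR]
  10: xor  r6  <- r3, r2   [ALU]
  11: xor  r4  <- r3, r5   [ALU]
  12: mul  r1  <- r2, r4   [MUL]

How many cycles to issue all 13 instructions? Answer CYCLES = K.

CYCLES = 8

[0] i0+i1  add.ALU add.ALU  -- pair
[1] i2+i3  st.MEM bne.BR  -- pair
[2] i4+i5  mulh.MUL add.ALU  -- pair
[3] i6+i7  xor.ALU st.MEM  -- pair
[4] i8  beq.BR  -- no-port BR/BR
[5] i9+i10  bne.BR xor.ALU  -- pair
[6] i11  xor.ALU  -- RAW r4
[7] i12  mul.MUL  -- tail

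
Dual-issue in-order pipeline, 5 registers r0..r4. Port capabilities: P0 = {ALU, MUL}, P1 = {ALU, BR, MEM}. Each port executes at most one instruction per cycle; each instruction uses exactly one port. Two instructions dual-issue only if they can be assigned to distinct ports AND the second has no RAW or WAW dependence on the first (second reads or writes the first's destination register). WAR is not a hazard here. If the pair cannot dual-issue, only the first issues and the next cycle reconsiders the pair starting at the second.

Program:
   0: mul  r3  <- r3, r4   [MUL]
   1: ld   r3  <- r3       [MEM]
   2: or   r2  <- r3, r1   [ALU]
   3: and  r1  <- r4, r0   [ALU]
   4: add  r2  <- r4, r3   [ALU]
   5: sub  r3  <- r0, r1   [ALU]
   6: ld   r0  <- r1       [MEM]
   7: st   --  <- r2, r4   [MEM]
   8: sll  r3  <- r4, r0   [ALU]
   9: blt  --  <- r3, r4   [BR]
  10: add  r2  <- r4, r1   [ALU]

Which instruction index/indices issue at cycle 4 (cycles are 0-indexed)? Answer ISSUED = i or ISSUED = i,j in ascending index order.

ISSUED = 6

#0 head=0: mul i0 RAW+WAW r3
#1 head=1: ld i1 RAW r3
#2 head=2: or;and i2+i3 pair
#3 head=4: add;sub i4+i5 pair
#4 head=6: ld i6 no-port MEM/MEM
#5 head=7: st;sll i7+i8 pair
#6 head=9: blt;add i9+i10 pair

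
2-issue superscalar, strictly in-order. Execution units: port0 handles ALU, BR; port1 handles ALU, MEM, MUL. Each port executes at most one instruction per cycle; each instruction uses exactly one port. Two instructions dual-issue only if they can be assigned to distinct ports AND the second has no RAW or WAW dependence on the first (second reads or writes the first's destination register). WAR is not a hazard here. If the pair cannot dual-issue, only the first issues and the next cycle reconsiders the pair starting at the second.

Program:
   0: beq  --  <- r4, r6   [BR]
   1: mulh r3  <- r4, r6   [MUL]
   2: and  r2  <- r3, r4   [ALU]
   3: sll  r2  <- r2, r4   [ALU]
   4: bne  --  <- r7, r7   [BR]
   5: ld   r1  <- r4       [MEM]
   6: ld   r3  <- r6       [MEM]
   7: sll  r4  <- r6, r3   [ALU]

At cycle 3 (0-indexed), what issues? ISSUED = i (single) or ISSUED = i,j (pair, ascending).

t=0 i0&i1:beq.BR mulh.MUL ; 2-wide
t=1 i2:and.ALU ; RAW+WAW r2
t=2 i3&i4:sll.ALU bne.BR ; 2-wide
t=3 i5:ld.MEM ; no-port MEM/MEM
t=4 i6:ld.MEM ; RAW r3
t=5 i7:sll.ALU ; tail

ISSUED = 5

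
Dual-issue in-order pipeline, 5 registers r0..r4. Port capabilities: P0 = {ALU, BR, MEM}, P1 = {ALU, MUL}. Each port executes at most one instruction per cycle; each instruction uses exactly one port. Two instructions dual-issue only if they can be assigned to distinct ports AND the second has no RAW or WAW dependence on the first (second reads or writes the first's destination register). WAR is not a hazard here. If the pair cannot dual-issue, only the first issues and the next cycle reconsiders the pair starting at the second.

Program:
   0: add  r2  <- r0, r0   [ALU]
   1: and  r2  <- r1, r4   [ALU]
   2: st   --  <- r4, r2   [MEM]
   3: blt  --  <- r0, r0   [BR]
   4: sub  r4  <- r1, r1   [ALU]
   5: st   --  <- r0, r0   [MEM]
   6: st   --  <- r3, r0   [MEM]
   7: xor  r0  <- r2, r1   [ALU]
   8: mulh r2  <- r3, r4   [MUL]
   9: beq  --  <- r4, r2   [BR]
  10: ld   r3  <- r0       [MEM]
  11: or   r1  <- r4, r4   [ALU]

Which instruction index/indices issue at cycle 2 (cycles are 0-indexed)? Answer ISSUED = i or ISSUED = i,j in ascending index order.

0. add @i0  | WAW r2
1. and @i1  | RAW r2
2. st @i2  | no-port MEM/BR
3. blt sub @i3/i4  | pair
4. st @i5  | no-port MEM/MEM
5. st xor @i6/i7  | pair
6. mulh @i8  | RAW r2
7. beq @i9  | no-port BR/MEM
8. ld or @i10/i11  | pair

ISSUED = 2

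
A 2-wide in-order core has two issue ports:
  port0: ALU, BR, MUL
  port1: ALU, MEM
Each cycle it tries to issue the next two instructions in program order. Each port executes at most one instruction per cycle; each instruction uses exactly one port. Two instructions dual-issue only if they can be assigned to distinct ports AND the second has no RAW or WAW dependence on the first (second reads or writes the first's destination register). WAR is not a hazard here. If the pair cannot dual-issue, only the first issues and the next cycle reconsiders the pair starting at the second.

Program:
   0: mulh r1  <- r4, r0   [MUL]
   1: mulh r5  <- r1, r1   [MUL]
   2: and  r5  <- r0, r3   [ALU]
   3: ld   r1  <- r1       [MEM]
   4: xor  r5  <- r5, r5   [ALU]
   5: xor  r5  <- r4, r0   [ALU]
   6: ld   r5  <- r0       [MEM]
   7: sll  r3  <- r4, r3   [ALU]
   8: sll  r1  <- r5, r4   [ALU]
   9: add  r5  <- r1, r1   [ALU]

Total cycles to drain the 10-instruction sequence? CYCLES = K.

c0: i0 mulh.MUL  no-port MUL/MUL
c1: i1 mulh.MUL  WAW r5
c2: i2+i3 and.ALU/ld.MEM  dual
c3: i4 xor.ALU  WAW r5
c4: i5 xor.ALU  WAW r5
c5: i6+i7 ld.MEM/sll.ALU  dual
c6: i8 sll.ALU  RAW r1
c7: i9 add.ALU  tail

CYCLES = 8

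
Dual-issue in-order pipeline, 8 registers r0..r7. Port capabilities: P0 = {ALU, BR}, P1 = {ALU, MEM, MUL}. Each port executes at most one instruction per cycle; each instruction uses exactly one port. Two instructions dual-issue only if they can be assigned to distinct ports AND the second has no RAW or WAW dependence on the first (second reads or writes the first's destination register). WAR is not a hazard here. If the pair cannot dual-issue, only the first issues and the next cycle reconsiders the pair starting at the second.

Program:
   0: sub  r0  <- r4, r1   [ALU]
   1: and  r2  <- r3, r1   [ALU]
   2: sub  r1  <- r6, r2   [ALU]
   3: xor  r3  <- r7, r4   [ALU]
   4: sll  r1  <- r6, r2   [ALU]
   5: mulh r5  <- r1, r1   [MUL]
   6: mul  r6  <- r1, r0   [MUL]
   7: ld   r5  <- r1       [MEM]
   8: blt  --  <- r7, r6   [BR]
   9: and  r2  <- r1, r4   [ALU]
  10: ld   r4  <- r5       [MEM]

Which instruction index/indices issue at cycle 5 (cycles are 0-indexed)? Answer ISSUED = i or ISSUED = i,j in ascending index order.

ISSUED = 7,8

[0] i0&i1  sub.ALU+and.ALU  -- dual
[1] i2&i3  sub.ALU+xor.ALU  -- dual
[2] i4  sll.ALU  -- RAW r1
[3] i5  mulh.MUL  -- no-port MUL/MUL
[4] i6  mul.MUL  -- no-port MUL/MEM
[5] i7&i8  ld.MEM+blt.BR  -- dual
[6] i9&i10  and.ALU+ld.MEM  -- dual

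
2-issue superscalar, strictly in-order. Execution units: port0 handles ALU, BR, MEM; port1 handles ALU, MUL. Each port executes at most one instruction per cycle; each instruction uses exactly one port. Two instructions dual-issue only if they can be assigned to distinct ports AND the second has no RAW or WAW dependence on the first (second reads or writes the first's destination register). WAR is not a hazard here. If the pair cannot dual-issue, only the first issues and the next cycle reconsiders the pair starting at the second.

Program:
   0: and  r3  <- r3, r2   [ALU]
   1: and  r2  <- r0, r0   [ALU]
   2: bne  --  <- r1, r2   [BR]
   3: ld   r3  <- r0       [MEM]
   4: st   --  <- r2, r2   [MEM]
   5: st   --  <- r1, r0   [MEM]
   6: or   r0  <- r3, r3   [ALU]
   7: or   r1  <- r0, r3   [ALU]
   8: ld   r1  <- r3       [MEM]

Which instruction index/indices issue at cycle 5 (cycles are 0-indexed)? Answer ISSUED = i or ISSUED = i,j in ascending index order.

[0] i0+i1  and/and  -- 2-wide
[1] i2  bne  -- no-port BR/MEM
[2] i3  ld  -- no-port MEM/MEM
[3] i4  st  -- no-port MEM/MEM
[4] i5+i6  st/or  -- 2-wide
[5] i7  or  -- WAW r1
[6] i8  ld  -- tail

ISSUED = 7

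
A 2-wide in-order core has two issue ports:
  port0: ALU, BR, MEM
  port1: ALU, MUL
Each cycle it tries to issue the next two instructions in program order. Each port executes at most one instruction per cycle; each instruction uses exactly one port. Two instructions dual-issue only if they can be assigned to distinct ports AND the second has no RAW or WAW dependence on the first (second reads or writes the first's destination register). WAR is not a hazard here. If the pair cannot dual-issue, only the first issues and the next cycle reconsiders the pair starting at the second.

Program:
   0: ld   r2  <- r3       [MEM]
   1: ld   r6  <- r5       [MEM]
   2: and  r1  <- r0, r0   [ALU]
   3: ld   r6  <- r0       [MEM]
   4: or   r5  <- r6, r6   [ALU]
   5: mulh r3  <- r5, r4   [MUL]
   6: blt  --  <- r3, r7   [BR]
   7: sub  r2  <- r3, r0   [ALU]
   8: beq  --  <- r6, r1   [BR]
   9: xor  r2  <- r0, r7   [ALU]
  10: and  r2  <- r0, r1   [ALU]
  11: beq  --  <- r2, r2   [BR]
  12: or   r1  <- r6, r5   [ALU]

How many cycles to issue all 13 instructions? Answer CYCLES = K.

[0] i0  ld  -- no-port MEM/MEM
[1] i1&i2  ld/and  -- pair
[2] i3  ld  -- RAW r6
[3] i4  or  -- RAW r5
[4] i5  mulh  -- RAW r3
[5] i6&i7  blt/sub  -- pair
[6] i8&i9  beq/xor  -- pair
[7] i10  and  -- RAW r2
[8] i11&i12  beq/or  -- pair

CYCLES = 9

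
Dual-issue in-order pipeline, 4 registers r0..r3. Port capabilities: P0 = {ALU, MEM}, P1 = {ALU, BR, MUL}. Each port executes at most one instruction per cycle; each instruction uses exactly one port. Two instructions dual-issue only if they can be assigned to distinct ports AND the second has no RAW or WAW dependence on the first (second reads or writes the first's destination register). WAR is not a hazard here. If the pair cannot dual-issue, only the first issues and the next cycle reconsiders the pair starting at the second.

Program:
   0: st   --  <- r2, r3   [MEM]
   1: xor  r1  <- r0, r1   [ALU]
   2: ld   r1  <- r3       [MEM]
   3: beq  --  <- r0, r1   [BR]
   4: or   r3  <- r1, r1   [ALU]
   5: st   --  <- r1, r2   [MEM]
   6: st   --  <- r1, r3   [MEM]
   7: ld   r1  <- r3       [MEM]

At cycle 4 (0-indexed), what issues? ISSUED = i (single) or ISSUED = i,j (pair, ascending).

t=0 i0+i1:st.MEM+xor.ALU ; 2-wide
t=1 i2:ld.MEM ; RAW r1
t=2 i3+i4:beq.BR+or.ALU ; 2-wide
t=3 i5:st.MEM ; no-port MEM/MEM
t=4 i6:st.MEM ; no-port MEM/MEM
t=5 i7:ld.MEM ; tail

ISSUED = 6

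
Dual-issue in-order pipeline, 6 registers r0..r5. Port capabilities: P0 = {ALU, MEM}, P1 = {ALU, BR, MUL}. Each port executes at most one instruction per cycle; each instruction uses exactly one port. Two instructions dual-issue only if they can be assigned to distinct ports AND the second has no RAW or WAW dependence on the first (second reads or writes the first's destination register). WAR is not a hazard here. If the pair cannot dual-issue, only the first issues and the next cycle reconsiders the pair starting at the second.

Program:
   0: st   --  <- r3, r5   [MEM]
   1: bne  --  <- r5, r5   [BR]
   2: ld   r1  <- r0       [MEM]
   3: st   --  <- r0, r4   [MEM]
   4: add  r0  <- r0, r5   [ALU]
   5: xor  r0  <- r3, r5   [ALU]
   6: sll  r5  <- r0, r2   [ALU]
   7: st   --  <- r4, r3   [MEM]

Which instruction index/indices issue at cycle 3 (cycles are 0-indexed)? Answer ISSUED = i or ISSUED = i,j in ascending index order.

ISSUED = 5

0. st.MEM bne.BR @i0/i1  | pair
1. ld.MEM @i2  | no-port MEM/MEM
2. st.MEM add.ALU @i3/i4  | pair
3. xor.ALU @i5  | RAW r0
4. sll.ALU st.MEM @i6/i7  | pair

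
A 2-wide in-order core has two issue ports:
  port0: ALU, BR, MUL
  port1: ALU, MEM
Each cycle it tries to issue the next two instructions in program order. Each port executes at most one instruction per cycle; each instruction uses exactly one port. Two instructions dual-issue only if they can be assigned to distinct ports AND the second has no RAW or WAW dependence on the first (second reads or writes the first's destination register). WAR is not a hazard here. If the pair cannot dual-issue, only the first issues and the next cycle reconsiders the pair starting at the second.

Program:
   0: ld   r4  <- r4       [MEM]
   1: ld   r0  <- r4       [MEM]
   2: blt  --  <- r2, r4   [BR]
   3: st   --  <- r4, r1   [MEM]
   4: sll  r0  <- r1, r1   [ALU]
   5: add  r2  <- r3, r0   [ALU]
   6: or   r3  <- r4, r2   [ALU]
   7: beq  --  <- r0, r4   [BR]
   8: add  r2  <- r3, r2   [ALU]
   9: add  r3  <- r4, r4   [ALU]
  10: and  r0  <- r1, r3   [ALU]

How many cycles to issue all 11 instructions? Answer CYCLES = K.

  cy0 -> i0 (ld.MEM) no-port MEM/MEM
  cy1 -> i1/i2 (ld.MEM+blt.BR) 2-wide
  cy2 -> i3/i4 (st.MEM+sll.ALU) 2-wide
  cy3 -> i5 (add.ALU) RAW r2
  cy4 -> i6/i7 (or.ALU+beq.BR) 2-wide
  cy5 -> i8/i9 (add.ALU+add.ALU) 2-wide
  cy6 -> i10 (and.ALU) tail

CYCLES = 7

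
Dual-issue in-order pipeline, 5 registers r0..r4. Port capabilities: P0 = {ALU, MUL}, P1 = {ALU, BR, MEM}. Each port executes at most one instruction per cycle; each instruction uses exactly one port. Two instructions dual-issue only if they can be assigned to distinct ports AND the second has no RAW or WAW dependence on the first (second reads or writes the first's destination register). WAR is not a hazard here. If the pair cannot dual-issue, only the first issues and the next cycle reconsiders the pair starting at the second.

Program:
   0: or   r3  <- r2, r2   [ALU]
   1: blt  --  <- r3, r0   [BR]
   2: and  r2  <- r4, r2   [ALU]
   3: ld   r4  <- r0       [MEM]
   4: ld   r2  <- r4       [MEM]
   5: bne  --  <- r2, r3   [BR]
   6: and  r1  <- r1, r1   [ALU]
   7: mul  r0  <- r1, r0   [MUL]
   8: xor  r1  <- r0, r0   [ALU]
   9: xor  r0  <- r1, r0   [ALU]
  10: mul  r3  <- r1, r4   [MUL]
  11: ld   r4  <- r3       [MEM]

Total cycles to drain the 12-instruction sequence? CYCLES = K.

t=0 i0:or ; RAW r3
t=1 i1&i2:blt;and ; dual
t=2 i3:ld ; no-port MEM/MEM
t=3 i4:ld ; no-port MEM/BR
t=4 i5&i6:bne;and ; dual
t=5 i7:mul ; RAW r0
t=6 i8:xor ; RAW r1
t=7 i9&i10:xor;mul ; dual
t=8 i11:ld ; tail

CYCLES = 9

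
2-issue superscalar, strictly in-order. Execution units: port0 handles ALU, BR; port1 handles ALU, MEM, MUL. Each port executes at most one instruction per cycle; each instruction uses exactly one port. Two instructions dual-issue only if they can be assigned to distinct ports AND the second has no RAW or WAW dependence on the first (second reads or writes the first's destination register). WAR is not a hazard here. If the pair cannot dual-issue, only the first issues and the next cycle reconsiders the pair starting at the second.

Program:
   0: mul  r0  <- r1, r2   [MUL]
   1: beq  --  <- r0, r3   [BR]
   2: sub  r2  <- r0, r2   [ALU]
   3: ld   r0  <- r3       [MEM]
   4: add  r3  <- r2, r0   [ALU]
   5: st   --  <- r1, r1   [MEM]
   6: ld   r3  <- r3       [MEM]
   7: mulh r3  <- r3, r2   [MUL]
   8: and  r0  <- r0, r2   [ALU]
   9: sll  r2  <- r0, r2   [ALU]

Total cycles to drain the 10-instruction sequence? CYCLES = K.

0. mul.MUL @i0  | RAW r0
1. beq.BR sub.ALU @i1&i2  | pair
2. ld.MEM @i3  | RAW r0
3. add.ALU st.MEM @i4&i5  | pair
4. ld.MEM @i6  | no-port MEM/MUL
5. mulh.MUL and.ALU @i7&i8  | pair
6. sll.ALU @i9  | tail

CYCLES = 7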